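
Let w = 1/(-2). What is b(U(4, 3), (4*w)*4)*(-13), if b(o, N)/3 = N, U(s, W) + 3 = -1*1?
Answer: 312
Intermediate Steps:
w = -1/2 ≈ -0.50000
U(s, W) = -4 (U(s, W) = -3 - 1*1 = -3 - 1 = -4)
b(o, N) = 3*N
b(U(4, 3), (4*w)*4)*(-13) = (3*((4*(-1/2))*4))*(-13) = (3*(-2*4))*(-13) = (3*(-8))*(-13) = -24*(-13) = 312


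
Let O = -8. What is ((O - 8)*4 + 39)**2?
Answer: 625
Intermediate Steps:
((O - 8)*4 + 39)**2 = ((-8 - 8)*4 + 39)**2 = (-16*4 + 39)**2 = (-64 + 39)**2 = (-25)**2 = 625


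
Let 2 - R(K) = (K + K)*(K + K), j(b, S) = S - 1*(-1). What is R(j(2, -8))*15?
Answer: -2910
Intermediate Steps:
j(b, S) = 1 + S (j(b, S) = S + 1 = 1 + S)
R(K) = 2 - 4*K² (R(K) = 2 - (K + K)*(K + K) = 2 - 2*K*2*K = 2 - 4*K²)
R(j(2, -8))*15 = (2 - 4*(1 - 8)²)*15 = (2 - 4*(-7)²)*15 = (2 - 4*49)*15 = (2 - 196)*15 = -194*15 = -2910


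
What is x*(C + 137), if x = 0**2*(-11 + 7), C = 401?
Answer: 0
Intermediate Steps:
x = 0 (x = 0*(-4) = 0)
x*(C + 137) = 0*(401 + 137) = 0*538 = 0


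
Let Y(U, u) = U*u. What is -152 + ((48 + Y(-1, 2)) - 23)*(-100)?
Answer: -2452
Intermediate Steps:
-152 + ((48 + Y(-1, 2)) - 23)*(-100) = -152 + ((48 - 1*2) - 23)*(-100) = -152 + ((48 - 2) - 23)*(-100) = -152 + (46 - 23)*(-100) = -152 + 23*(-100) = -152 - 2300 = -2452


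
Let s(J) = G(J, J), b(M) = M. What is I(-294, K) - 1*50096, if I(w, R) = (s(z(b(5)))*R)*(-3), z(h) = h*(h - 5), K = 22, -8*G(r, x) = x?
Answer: -50096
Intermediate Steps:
G(r, x) = -x/8
z(h) = h*(-5 + h)
s(J) = -J/8
I(w, R) = 0 (I(w, R) = ((-5*(-5 + 5)/8)*R)*(-3) = ((-5*0/8)*R)*(-3) = ((-⅛*0)*R)*(-3) = (0*R)*(-3) = 0*(-3) = 0)
I(-294, K) - 1*50096 = 0 - 1*50096 = 0 - 50096 = -50096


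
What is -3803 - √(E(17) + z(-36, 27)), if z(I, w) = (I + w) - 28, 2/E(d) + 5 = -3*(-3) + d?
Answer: -3803 - 5*I*√651/21 ≈ -3803.0 - 6.0749*I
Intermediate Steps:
E(d) = 2/(4 + d) (E(d) = 2/(-5 + (-3*(-3) + d)) = 2/(-5 + (9 + d)) = 2/(4 + d))
z(I, w) = -28 + I + w
-3803 - √(E(17) + z(-36, 27)) = -3803 - √(2/(4 + 17) + (-28 - 36 + 27)) = -3803 - √(2/21 - 37) = -3803 - √(-775/21) = -3803 - 5*I*√651/21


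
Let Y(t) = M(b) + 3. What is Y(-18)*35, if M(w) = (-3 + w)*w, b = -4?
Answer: 1085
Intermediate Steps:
M(w) = w*(-3 + w)
Y(t) = 31 (Y(t) = -4*(-3 - 4) + 3 = -4*(-7) + 3 = 28 + 3 = 31)
Y(-18)*35 = 31*35 = 1085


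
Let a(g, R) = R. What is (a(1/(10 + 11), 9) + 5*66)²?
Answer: 114921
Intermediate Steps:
(a(1/(10 + 11), 9) + 5*66)² = (9 + 5*66)² = (9 + 330)² = 339² = 114921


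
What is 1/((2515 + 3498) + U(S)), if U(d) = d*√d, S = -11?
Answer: 6013/36157500 + 11*I*√11/36157500 ≈ 0.0001663 + 1.009e-6*I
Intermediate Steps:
U(d) = d^(3/2)
1/((2515 + 3498) + U(S)) = 1/((2515 + 3498) + (-11)^(3/2)) = 1/(6013 - 11*I*√11)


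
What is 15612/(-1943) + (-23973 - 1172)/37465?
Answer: -126752063/14558899 ≈ -8.7062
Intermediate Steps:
15612/(-1943) + (-23973 - 1172)/37465 = 15612*(-1/1943) - 25145*1/37465 = -15612/1943 - 5029/7493 = -126752063/14558899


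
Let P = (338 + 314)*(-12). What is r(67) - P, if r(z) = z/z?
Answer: 7825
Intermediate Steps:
r(z) = 1
P = -7824 (P = 652*(-12) = -7824)
r(67) - P = 1 - 1*(-7824) = 1 + 7824 = 7825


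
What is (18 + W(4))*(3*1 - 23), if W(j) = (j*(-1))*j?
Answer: -40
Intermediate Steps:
W(j) = -j² (W(j) = (-j)*j = -j²)
(18 + W(4))*(3*1 - 23) = (18 - 1*4²)*(3*1 - 23) = (18 - 1*16)*(3 - 23) = (18 - 16)*(-20) = 2*(-20) = -40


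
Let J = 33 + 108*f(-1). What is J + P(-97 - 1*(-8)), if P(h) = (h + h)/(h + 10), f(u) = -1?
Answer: -5747/79 ≈ -72.747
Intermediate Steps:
P(h) = 2*h/(10 + h) (P(h) = (2*h)/(10 + h) = 2*h/(10 + h))
J = -75 (J = 33 + 108*(-1) = 33 - 108 = -75)
J + P(-97 - 1*(-8)) = -75 + 2*(-97 - 1*(-8))/(10 + (-97 - 1*(-8))) = -75 + 2*(-97 + 8)/(10 + (-97 + 8)) = -75 + 2*(-89)/(10 - 89) = -75 + 2*(-89)/(-79) = -75 + 2*(-89)*(-1/79) = -75 + 178/79 = -5747/79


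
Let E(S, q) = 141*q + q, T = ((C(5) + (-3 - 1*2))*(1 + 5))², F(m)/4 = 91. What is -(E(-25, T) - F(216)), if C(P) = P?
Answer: 364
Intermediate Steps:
F(m) = 364 (F(m) = 4*91 = 364)
T = 0 (T = ((5 + (-3 - 1*2))*(1 + 5))² = ((5 + (-3 - 2))*6)² = ((5 - 5)*6)² = (0*6)² = 0² = 0)
E(S, q) = 142*q
-(E(-25, T) - F(216)) = -(142*0 - 1*364) = -(0 - 364) = -1*(-364) = 364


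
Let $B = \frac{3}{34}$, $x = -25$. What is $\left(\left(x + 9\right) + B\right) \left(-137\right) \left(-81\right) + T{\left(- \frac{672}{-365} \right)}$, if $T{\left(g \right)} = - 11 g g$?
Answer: $- \frac{799982115741}{4529650} \approx -1.7661 \cdot 10^{5}$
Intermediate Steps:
$B = \frac{3}{34}$ ($B = 3 \cdot \frac{1}{34} = \frac{3}{34} \approx 0.088235$)
$T{\left(g \right)} = - 11 g^{2}$
$\left(\left(x + 9\right) + B\right) \left(-137\right) \left(-81\right) + T{\left(- \frac{672}{-365} \right)} = \left(\left(-25 + 9\right) + \frac{3}{34}\right) \left(-137\right) \left(-81\right) - 11 \left(- \frac{672}{-365}\right)^{2} = \left(-16 + \frac{3}{34}\right) \left(-137\right) \left(-81\right) - 11 \left(\left(-672\right) \left(- \frac{1}{365}\right)\right)^{2} = \left(- \frac{541}{34}\right) \left(-137\right) \left(-81\right) - 11 \left(\frac{672}{365}\right)^{2} = \frac{74117}{34} \left(-81\right) - \frac{4967424}{133225} = - \frac{6003477}{34} - \frac{4967424}{133225} = - \frac{799982115741}{4529650}$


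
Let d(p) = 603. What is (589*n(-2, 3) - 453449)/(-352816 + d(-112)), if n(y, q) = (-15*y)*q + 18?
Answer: 389837/352213 ≈ 1.1068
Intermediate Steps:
n(y, q) = 18 - 15*q*y (n(y, q) = -15*q*y + 18 = 18 - 15*q*y)
(589*n(-2, 3) - 453449)/(-352816 + d(-112)) = (589*(18 - 15*3*(-2)) - 453449)/(-352816 + 603) = (589*(18 + 90) - 453449)/(-352213) = (589*108 - 453449)*(-1/352213) = (63612 - 453449)*(-1/352213) = -389837*(-1/352213) = 389837/352213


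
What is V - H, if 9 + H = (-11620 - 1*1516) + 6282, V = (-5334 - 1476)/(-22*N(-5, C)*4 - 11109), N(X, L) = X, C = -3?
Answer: 322591/47 ≈ 6863.6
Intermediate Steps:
V = 30/47 (V = (-5334 - 1476)/(-22*(-5)*4 - 11109) = -6810/(110*4 - 11109) = -6810/(440 - 11109) = -6810/(-10669) = -6810*(-1/10669) = 30/47 ≈ 0.63830)
H = -6863 (H = -9 + ((-11620 - 1*1516) + 6282) = -9 + ((-11620 - 1516) + 6282) = -9 + (-13136 + 6282) = -9 - 6854 = -6863)
V - H = 30/47 - 1*(-6863) = 30/47 + 6863 = 322591/47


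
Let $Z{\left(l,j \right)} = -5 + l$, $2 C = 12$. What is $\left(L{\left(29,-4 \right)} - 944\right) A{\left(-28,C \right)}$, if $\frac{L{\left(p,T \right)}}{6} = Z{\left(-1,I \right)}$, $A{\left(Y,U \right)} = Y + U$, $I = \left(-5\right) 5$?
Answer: $21560$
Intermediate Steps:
$C = 6$ ($C = \frac{1}{2} \cdot 12 = 6$)
$I = -25$
$A{\left(Y,U \right)} = U + Y$
$L{\left(p,T \right)} = -36$ ($L{\left(p,T \right)} = 6 \left(-5 - 1\right) = 6 \left(-6\right) = -36$)
$\left(L{\left(29,-4 \right)} - 944\right) A{\left(-28,C \right)} = \left(-36 - 944\right) \left(6 - 28\right) = \left(-980\right) \left(-22\right) = 21560$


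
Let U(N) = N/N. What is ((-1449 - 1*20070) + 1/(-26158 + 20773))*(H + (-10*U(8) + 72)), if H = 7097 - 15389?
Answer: 190738177136/1077 ≈ 1.7710e+8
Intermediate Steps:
U(N) = 1
H = -8292
((-1449 - 1*20070) + 1/(-26158 + 20773))*(H + (-10*U(8) + 72)) = ((-1449 - 1*20070) + 1/(-26158 + 20773))*(-8292 + (-10*1 + 72)) = ((-1449 - 20070) + 1/(-5385))*(-8292 + (-10 + 72)) = (-21519 - 1/5385)*(-8292 + 62) = -115879816/5385*(-8230) = 190738177136/1077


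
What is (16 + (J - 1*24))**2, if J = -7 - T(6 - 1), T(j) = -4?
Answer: 121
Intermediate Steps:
J = -3 (J = -7 - 1*(-4) = -7 + 4 = -3)
(16 + (J - 1*24))**2 = (16 + (-3 - 1*24))**2 = (16 + (-3 - 24))**2 = (16 - 27)**2 = (-11)**2 = 121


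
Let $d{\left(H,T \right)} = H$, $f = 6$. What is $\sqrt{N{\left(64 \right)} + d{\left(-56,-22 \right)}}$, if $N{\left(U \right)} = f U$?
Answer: $2 \sqrt{82} \approx 18.111$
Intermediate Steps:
$N{\left(U \right)} = 6 U$
$\sqrt{N{\left(64 \right)} + d{\left(-56,-22 \right)}} = \sqrt{6 \cdot 64 - 56} = \sqrt{384 - 56} = \sqrt{328} = 2 \sqrt{82}$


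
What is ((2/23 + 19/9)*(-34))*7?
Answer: -108290/207 ≈ -523.14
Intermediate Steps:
((2/23 + 19/9)*(-34))*7 = ((455/207)*(-34))*7 = -15470/207*7 = -108290/207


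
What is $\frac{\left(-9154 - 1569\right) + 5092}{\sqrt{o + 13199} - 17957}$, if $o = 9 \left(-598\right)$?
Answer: $\frac{101115867}{322446032} + \frac{5631 \sqrt{7817}}{322446032} \approx 0.31513$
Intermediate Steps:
$o = -5382$
$\frac{\left(-9154 - 1569\right) + 5092}{\sqrt{o + 13199} - 17957} = \frac{\left(-9154 - 1569\right) + 5092}{\sqrt{-5382 + 13199} - 17957} = \frac{\left(-9154 - 1569\right) + 5092}{\sqrt{7817} - 17957} = \frac{-10723 + 5092}{-17957 + \sqrt{7817}} = - \frac{5631}{-17957 + \sqrt{7817}}$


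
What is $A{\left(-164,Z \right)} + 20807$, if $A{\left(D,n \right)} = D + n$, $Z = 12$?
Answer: $20655$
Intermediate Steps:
$A{\left(-164,Z \right)} + 20807 = \left(-164 + 12\right) + 20807 = -152 + 20807 = 20655$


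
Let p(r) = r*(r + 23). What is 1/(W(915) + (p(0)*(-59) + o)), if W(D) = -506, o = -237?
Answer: -1/743 ≈ -0.0013459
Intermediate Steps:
p(r) = r*(23 + r)
1/(W(915) + (p(0)*(-59) + o)) = 1/(-506 + ((0*(23 + 0))*(-59) - 237)) = 1/(-506 + ((0*23)*(-59) - 237)) = 1/(-506 + (0*(-59) - 237)) = 1/(-506 + (0 - 237)) = 1/(-506 - 237) = 1/(-743) = -1/743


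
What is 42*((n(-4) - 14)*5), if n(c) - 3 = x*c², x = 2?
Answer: 4410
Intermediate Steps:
n(c) = 3 + 2*c²
42*((n(-4) - 14)*5) = 42*(((3 + 2*(-4)²) - 14)*5) = 42*(((3 + 2*16) - 14)*5) = 42*(((3 + 32) - 14)*5) = 42*((35 - 14)*5) = 42*(21*5) = 42*105 = 4410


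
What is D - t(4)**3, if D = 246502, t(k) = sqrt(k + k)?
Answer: 246502 - 16*sqrt(2) ≈ 2.4648e+5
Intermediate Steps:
t(k) = sqrt(2)*sqrt(k) (t(k) = sqrt(2*k) = sqrt(2)*sqrt(k))
D - t(4)**3 = 246502 - (sqrt(2)*sqrt(4))**3 = 246502 - (sqrt(2)*2)**3 = 246502 - (2*sqrt(2))**3 = 246502 - 16*sqrt(2)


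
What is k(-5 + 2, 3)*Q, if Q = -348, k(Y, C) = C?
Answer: -1044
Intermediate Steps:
k(-5 + 2, 3)*Q = 3*(-348) = -1044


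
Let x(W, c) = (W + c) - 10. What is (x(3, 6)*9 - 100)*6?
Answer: -654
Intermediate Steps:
x(W, c) = -10 + W + c
(x(3, 6)*9 - 100)*6 = ((-10 + 3 + 6)*9 - 100)*6 = (-1*9 - 100)*6 = (-9 - 100)*6 = -109*6 = -654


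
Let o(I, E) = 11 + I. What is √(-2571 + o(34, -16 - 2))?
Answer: I*√2526 ≈ 50.259*I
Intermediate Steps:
√(-2571 + o(34, -16 - 2)) = √(-2571 + (11 + 34)) = √(-2571 + 45) = √(-2526) = I*√2526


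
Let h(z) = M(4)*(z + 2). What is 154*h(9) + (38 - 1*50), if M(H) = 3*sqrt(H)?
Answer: 10152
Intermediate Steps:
h(z) = 12 + 6*z (h(z) = (3*sqrt(4))*(z + 2) = (3*2)*(2 + z) = 6*(2 + z) = 12 + 6*z)
154*h(9) + (38 - 1*50) = 154*(12 + 6*9) + (38 - 1*50) = 154*(12 + 54) + (38 - 50) = 154*66 - 12 = 10164 - 12 = 10152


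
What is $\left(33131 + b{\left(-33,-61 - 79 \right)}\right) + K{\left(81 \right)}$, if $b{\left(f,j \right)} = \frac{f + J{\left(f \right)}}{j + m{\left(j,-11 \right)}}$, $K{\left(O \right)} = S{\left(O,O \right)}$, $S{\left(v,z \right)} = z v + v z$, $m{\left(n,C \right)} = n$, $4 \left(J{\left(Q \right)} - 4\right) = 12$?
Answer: $\frac{6475433}{140} \approx 46253.0$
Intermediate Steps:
$J{\left(Q \right)} = 7$ ($J{\left(Q \right)} = 4 + \frac{1}{4} \cdot 12 = 4 + 3 = 7$)
$S{\left(v,z \right)} = 2 v z$ ($S{\left(v,z \right)} = v z + v z = 2 v z$)
$K{\left(O \right)} = 2 O^{2}$ ($K{\left(O \right)} = 2 O O = 2 O^{2}$)
$b{\left(f,j \right)} = \frac{7 + f}{2 j}$ ($b{\left(f,j \right)} = \frac{f + 7}{j + j} = \frac{7 + f}{2 j}$)
$\left(33131 + b{\left(-33,-61 - 79 \right)}\right) + K{\left(81 \right)} = \left(33131 + \frac{7 - 33}{2 \left(-61 - 79\right)}\right) + 2 \cdot 81^{2} = \left(33131 + \frac{1}{2} \frac{1}{-140} \left(-26\right)\right) + 2 \cdot 6561 = \left(33131 + \frac{1}{2} \left(- \frac{1}{140}\right) \left(-26\right)\right) + 13122 = \left(33131 + \frac{13}{140}\right) + 13122 = \frac{4638353}{140} + 13122 = \frac{6475433}{140}$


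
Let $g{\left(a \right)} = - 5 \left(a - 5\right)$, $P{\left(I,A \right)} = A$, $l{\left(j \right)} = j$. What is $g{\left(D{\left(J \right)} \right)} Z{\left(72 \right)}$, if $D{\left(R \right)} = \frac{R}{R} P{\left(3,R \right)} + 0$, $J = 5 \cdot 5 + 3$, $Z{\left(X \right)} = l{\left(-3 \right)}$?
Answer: $345$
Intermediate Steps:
$Z{\left(X \right)} = -3$
$J = 28$ ($J = 25 + 3 = 28$)
$D{\left(R \right)} = R$ ($D{\left(R \right)} = \frac{R}{R} R + 0 = 1 R + 0 = R + 0 = R$)
$g{\left(a \right)} = 25 - 5 a$ ($g{\left(a \right)} = - 5 \left(-5 + a\right) = 25 - 5 a$)
$g{\left(D{\left(J \right)} \right)} Z{\left(72 \right)} = \left(25 - 140\right) \left(-3\right) = \left(-115\right) \left(-3\right) = 345$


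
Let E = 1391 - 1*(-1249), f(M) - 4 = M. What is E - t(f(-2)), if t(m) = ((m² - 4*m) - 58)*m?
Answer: 2764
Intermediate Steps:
f(M) = 4 + M
t(m) = m*(-58 + m² - 4*m) (t(m) = (-58 + m² - 4*m)*m = m*(-58 + m² - 4*m))
E = 2640 (E = 1391 + 1249 = 2640)
E - t(f(-2)) = 2640 - (4 - 2)*(-58 + (4 - 2)² - 4*(4 - 2)) = 2640 - 2*(-58 + 2² - 4*2) = 2640 - 2*(-58 + 4 - 8) = 2640 - 2*(-62) = 2640 - 1*(-124) = 2640 + 124 = 2764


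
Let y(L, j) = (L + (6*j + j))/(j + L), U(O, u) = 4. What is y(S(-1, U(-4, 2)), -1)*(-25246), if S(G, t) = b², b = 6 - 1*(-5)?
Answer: -239837/10 ≈ -23984.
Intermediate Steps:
b = 11 (b = 6 + 5 = 11)
S(G, t) = 121 (S(G, t) = 11² = 121)
y(L, j) = (L + 7*j)/(L + j)
y(S(-1, U(-4, 2)), -1)*(-25246) = ((121 + 7*(-1))/(121 - 1))*(-25246) = ((121 - 7)/120)*(-25246) = ((1/120)*114)*(-25246) = (19/20)*(-25246) = -239837/10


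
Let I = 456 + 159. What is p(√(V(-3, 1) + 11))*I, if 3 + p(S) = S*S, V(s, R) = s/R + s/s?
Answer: 3690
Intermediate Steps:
V(s, R) = 1 + s/R (V(s, R) = s/R + 1 = 1 + s/R)
p(S) = -3 + S² (p(S) = -3 + S*S = -3 + S²)
I = 615
p(√(V(-3, 1) + 11))*I = (-3 + (√((1 - 3)/1 + 11))²)*615 = (-3 + (√(1*(-2) + 11))²)*615 = (-3 + (√(-2 + 11))²)*615 = (-3 + (√9)²)*615 = (-3 + 3²)*615 = (-3 + 9)*615 = 6*615 = 3690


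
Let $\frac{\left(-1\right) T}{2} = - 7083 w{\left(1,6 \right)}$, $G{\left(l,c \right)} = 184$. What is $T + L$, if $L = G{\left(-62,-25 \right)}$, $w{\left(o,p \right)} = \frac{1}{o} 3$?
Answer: $42682$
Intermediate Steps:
$w{\left(o,p \right)} = \frac{3}{o}$
$T = 42498$ ($T = - 2 \left(- 7083 \cdot \frac{3}{1}\right) = - 2 \left(- 7083 \cdot 3 \cdot 1\right) = - 2 \left(\left(-7083\right) 3\right) = \left(-2\right) \left(-21249\right) = 42498$)
$L = 184$
$T + L = 42498 + 184 = 42682$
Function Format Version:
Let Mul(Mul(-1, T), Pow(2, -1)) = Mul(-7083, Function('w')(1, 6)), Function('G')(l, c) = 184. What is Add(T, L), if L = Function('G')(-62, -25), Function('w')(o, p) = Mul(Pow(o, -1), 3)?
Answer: 42682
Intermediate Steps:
Function('w')(o, p) = Mul(3, Pow(o, -1))
T = 42498 (T = Mul(-2, Mul(-7083, Mul(3, Pow(1, -1)))) = Mul(-2, Mul(-7083, Mul(3, 1))) = Mul(-2, Mul(-7083, 3)) = Mul(-2, -21249) = 42498)
L = 184
Add(T, L) = Add(42498, 184) = 42682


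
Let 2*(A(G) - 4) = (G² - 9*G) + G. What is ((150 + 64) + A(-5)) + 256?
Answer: 1013/2 ≈ 506.50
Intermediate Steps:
A(G) = 4 + G²/2 - 4*G (A(G) = 4 + ((G² - 9*G) + G)/2 = 4 + (G² - 8*G)/2 = 4 + (G²/2 - 4*G) = 4 + G²/2 - 4*G)
((150 + 64) + A(-5)) + 256 = ((150 + 64) + (4 + (½)*(-5)² - 4*(-5))) + 256 = (214 + (4 + (½)*25 + 20)) + 256 = (214 + (4 + 25/2 + 20)) + 256 = (214 + 73/2) + 256 = 501/2 + 256 = 1013/2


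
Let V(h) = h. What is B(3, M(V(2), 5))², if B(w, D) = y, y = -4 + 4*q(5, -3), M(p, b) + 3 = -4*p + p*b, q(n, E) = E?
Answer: 256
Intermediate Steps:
M(p, b) = -3 - 4*p + b*p (M(p, b) = -3 + (-4*p + p*b) = -3 + (-4*p + b*p) = -3 - 4*p + b*p)
y = -16 (y = -4 + 4*(-3) = -4 - 12 = -16)
B(w, D) = -16
B(3, M(V(2), 5))² = (-16)² = 256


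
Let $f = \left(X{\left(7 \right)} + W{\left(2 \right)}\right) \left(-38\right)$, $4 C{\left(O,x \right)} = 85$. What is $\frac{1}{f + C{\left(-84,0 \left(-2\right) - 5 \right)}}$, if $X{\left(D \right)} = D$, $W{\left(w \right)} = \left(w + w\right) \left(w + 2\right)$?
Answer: $- \frac{4}{3411} \approx -0.0011727$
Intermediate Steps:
$W{\left(w \right)} = 2 w \left(2 + w\right)$
$C{\left(O,x \right)} = \frac{85}{4}$ ($C{\left(O,x \right)} = \frac{1}{4} \cdot 85 = \frac{85}{4}$)
$f = -874$ ($f = \left(7 + 2 \cdot 2 \left(2 + 2\right)\right) \left(-38\right) = \left(7 + 2 \cdot 2 \cdot 4\right) \left(-38\right) = \left(7 + 16\right) \left(-38\right) = 23 \left(-38\right) = -874$)
$\frac{1}{f + C{\left(-84,0 \left(-2\right) - 5 \right)}} = \frac{1}{-874 + \frac{85}{4}} = \frac{1}{- \frac{3411}{4}} = - \frac{4}{3411}$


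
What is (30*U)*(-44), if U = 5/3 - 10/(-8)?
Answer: -3850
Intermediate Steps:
U = 35/12 (U = 5*(⅓) - 10*(-⅛) = 5/3 + 5/4 = 35/12 ≈ 2.9167)
(30*U)*(-44) = (30*(35/12))*(-44) = (175/2)*(-44) = -3850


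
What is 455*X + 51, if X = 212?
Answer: 96511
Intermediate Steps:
455*X + 51 = 455*212 + 51 = 96460 + 51 = 96511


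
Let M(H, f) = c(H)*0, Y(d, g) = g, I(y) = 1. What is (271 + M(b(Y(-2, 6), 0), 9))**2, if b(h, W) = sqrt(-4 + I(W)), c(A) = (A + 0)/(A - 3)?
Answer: 73441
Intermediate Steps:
c(A) = A/(-3 + A)
b(h, W) = I*sqrt(3) (b(h, W) = sqrt(-4 + 1) = sqrt(-3) = I*sqrt(3))
M(H, f) = 0 (M(H, f) = (H/(-3 + H))*0 = 0)
(271 + M(b(Y(-2, 6), 0), 9))**2 = (271 + 0)**2 = 271**2 = 73441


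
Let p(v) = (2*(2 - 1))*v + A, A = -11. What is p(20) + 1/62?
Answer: 1799/62 ≈ 29.016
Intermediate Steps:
p(v) = -11 + 2*v (p(v) = (2*(2 - 1))*v - 11 = (2*1)*v - 11 = 2*v - 11 = -11 + 2*v)
p(20) + 1/62 = (-11 + 2*20) + 1/62 = (-11 + 40) + 1/62 = 29 + 1/62 = 1799/62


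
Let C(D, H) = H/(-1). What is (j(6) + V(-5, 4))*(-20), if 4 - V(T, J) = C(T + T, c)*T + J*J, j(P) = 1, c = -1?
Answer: 120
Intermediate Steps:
C(D, H) = -H (C(D, H) = H*(-1) = -H)
V(T, J) = 4 - T - J**2 (V(T, J) = 4 - ((-1*(-1))*T + J*J) = 4 - (1*T + J**2) = 4 - (T + J**2) = 4 + (-T - J**2) = 4 - T - J**2)
(j(6) + V(-5, 4))*(-20) = (1 + (4 - 1*(-5) - 1*4**2))*(-20) = (1 + (4 + 5 - 1*16))*(-20) = (1 + (4 + 5 - 16))*(-20) = (1 - 7)*(-20) = -6*(-20) = 120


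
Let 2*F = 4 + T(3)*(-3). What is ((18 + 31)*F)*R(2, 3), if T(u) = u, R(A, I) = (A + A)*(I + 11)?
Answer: -6860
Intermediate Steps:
R(A, I) = 2*A*(11 + I) (R(A, I) = (2*A)*(11 + I) = 2*A*(11 + I))
F = -5/2 (F = (4 + 3*(-3))/2 = (4 - 9)/2 = (½)*(-5) = -5/2 ≈ -2.5000)
((18 + 31)*F)*R(2, 3) = ((18 + 31)*(-5/2))*(2*2*(11 + 3)) = (49*(-5/2))*(2*2*14) = -245/2*56 = -6860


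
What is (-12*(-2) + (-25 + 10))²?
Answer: 81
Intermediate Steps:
(-12*(-2) + (-25 + 10))² = (24 - 15)² = 9² = 81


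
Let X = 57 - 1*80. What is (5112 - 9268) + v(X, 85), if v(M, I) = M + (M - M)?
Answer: -4179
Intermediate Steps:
X = -23 (X = 57 - 80 = -23)
v(M, I) = M (v(M, I) = M + 0 = M)
(5112 - 9268) + v(X, 85) = (5112 - 9268) - 23 = -4156 - 23 = -4179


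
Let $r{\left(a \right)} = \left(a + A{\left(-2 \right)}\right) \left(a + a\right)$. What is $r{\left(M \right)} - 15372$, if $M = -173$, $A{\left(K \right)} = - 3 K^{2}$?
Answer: $48638$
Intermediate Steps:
$r{\left(a \right)} = 2 a \left(-12 + a\right)$ ($r{\left(a \right)} = \left(a - 3 \left(-2\right)^{2}\right) \left(a + a\right) = \left(a - 12\right) 2 a = \left(-12 + a\right) 2 a = 2 a \left(-12 + a\right)$)
$r{\left(M \right)} - 15372 = 2 \left(-173\right) \left(-12 - 173\right) - 15372 = 2 \left(-173\right) \left(-185\right) - 15372 = 64010 - 15372 = 48638$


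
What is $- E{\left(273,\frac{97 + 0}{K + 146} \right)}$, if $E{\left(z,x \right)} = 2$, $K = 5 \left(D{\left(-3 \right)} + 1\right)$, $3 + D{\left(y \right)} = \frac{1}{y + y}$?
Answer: $-2$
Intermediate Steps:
$D{\left(y \right)} = -3 + \frac{1}{2 y}$ ($D{\left(y \right)} = -3 + \frac{1}{y + y} = -3 + \frac{1}{2 y}$)
$K = - \frac{65}{6}$ ($K = 5 \left(\left(-3 + \frac{1}{2 \left(-3\right)}\right) + 1\right) = 5 \left(\left(-3 + \frac{1}{2} \left(- \frac{1}{3}\right)\right) + 1\right) = 5 \left(\left(-3 - \frac{1}{6}\right) + 1\right) = 5 \left(- \frac{19}{6} + 1\right) = 5 \left(- \frac{13}{6}\right) = - \frac{65}{6} \approx -10.833$)
$- E{\left(273,\frac{97 + 0}{K + 146} \right)} = \left(-1\right) 2 = -2$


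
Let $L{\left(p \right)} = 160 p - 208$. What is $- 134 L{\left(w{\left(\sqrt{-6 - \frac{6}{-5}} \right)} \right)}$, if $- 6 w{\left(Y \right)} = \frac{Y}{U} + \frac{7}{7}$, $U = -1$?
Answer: $\frac{94336}{3} - \frac{4288 i \sqrt{30}}{3} \approx 31445.0 - 7828.8 i$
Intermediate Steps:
$w{\left(Y \right)} = - \frac{1}{6} + \frac{Y}{6}$ ($w{\left(Y \right)} = - \frac{\frac{Y}{-1} + \frac{7}{7}}{6} = - \frac{Y \left(-1\right) + 7 \cdot \frac{1}{7}}{6} = - \frac{- Y + 1}{6} = - \frac{1 - Y}{6} = - \frac{1}{6} + \frac{Y}{6}$)
$L{\left(p \right)} = -208 + 160 p$
$- 134 L{\left(w{\left(\sqrt{-6 - \frac{6}{-5}} \right)} \right)} = - 134 \left(-208 + 160 \left(- \frac{1}{6} + \frac{\sqrt{-6 - \frac{6}{-5}}}{6}\right)\right) = - 134 \left(-208 + 160 \left(- \frac{1}{6} + \frac{\sqrt{-6 - - \frac{6}{5}}}{6}\right)\right) = - 134 \left(-208 + 160 \left(- \frac{1}{6} + \frac{\sqrt{-6 + \frac{6}{5}}}{6}\right)\right) = - 134 \left(-208 + 160 \left(- \frac{1}{6} + \frac{\sqrt{- \frac{24}{5}}}{6}\right)\right) = - 134 \left(-208 + 160 \left(- \frac{1}{6} + \frac{\frac{2}{5} i \sqrt{30}}{6}\right)\right) = - 134 \left(-208 + 160 \left(- \frac{1}{6} + \frac{i \sqrt{30}}{15}\right)\right) = - 134 \left(-208 - \left(\frac{80}{3} - \frac{32 i \sqrt{30}}{3}\right)\right) = - 134 \left(- \frac{704}{3} + \frac{32 i \sqrt{30}}{3}\right) = \frac{94336}{3} - \frac{4288 i \sqrt{30}}{3}$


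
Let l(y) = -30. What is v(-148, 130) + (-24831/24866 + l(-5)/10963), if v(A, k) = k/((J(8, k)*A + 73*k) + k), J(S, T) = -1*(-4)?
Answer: -303614804123/307635823603 ≈ -0.98693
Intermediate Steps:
J(S, T) = 4
v(A, k) = k/(4*A + 74*k) (v(A, k) = k/((4*A + 73*k) + k) = k/(4*A + 74*k))
v(-148, 130) + (-24831/24866 + l(-5)/10963) = (1/2)*130/(2*(-148) + 37*130) + (-24831/24866 - 30/10963) = (1/2)*130/(-296 + 4810) + (-24831*1/24866 - 30*1/10963) = (1/2)*130/4514 + (-24831/24866 - 30/10963) = (1/2)*130*(1/4514) - 272968233/272605958 = 65/4514 - 272968233/272605958 = -303614804123/307635823603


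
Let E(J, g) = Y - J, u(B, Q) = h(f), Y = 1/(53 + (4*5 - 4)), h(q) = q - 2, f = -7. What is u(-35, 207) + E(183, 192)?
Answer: -13247/69 ≈ -191.99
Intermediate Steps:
h(q) = -2 + q
Y = 1/69 (Y = 1/(53 + (20 - 4)) = 1/(53 + 16) = 1/69 ≈ 0.014493)
u(B, Q) = -9 (u(B, Q) = -2 - 7 = -9)
E(J, g) = 1/69 - J
u(-35, 207) + E(183, 192) = -9 + (1/69 - 1*183) = -9 + (1/69 - 183) = -9 - 12626/69 = -13247/69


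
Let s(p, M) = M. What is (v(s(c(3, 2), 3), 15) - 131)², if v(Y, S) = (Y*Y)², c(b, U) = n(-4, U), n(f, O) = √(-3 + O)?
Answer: 2500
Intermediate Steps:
c(b, U) = √(-3 + U)
v(Y, S) = Y⁴ (v(Y, S) = (Y²)² = Y⁴)
(v(s(c(3, 2), 3), 15) - 131)² = (3⁴ - 131)² = (81 - 131)² = (-50)² = 2500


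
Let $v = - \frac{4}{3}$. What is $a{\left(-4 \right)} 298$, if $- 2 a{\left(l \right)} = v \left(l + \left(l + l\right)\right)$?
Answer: $-2384$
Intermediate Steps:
$v = - \frac{4}{3}$ ($v = \left(-4\right) \frac{1}{3} = - \frac{4}{3} \approx -1.3333$)
$a{\left(l \right)} = 2 l$ ($a{\left(l \right)} = - \frac{\left(- \frac{4}{3}\right) \left(l + \left(l + l\right)\right)}{2} = - \frac{\left(- \frac{4}{3}\right) \left(l + 2 l\right)}{2} = - \frac{\left(- \frac{4}{3}\right) 3 l}{2} = - \frac{\left(-4\right) l}{2} = 2 l$)
$a{\left(-4 \right)} 298 = 2 \left(-4\right) 298 = \left(-8\right) 298 = -2384$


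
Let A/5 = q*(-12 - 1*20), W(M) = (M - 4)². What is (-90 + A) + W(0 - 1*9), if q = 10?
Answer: -1521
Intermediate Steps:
W(M) = (-4 + M)²
A = -1600 (A = 5*(10*(-12 - 1*20)) = 5*(10*(-12 - 20)) = 5*(10*(-32)) = 5*(-320) = -1600)
(-90 + A) + W(0 - 1*9) = (-90 - 1600) + (-4 + (0 - 1*9))² = -1690 + (-4 + (0 - 9))² = -1690 + (-4 - 9)² = -1690 + (-13)² = -1690 + 169 = -1521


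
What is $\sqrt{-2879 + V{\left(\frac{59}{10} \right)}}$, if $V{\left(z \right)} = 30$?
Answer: $i \sqrt{2849} \approx 53.376 i$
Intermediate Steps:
$\sqrt{-2879 + V{\left(\frac{59}{10} \right)}} = \sqrt{-2879 + 30} = \sqrt{-2849} = i \sqrt{2849}$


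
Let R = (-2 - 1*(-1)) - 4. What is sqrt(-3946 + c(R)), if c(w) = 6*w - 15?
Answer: I*sqrt(3991) ≈ 63.174*I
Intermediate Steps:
R = -5 (R = (-2 + 1) - 4 = -1 - 4 = -5)
c(w) = -15 + 6*w
sqrt(-3946 + c(R)) = sqrt(-3946 + (-15 + 6*(-5))) = sqrt(-3946 + (-15 - 30)) = sqrt(-3946 - 45) = sqrt(-3991) = I*sqrt(3991)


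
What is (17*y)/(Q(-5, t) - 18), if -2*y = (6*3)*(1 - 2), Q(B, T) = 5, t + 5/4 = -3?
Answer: -153/13 ≈ -11.769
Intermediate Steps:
t = -17/4 (t = -5/4 - 3 = -17/4 ≈ -4.2500)
y = 9 (y = -6*3*(1 - 2)/2 = -9*(-1) = -1/2*(-18) = 9)
(17*y)/(Q(-5, t) - 18) = (17*9)/(5 - 18) = 153/(-13) = 153*(-1/13) = -153/13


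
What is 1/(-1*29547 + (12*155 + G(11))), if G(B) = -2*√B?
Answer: -2517/69688175 + 2*√11/766569925 ≈ -3.6109e-5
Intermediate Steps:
1/(-1*29547 + (12*155 + G(11))) = 1/(-1*29547 + (12*155 - 2*√11)) = 1/(-29547 + (1860 - 2*√11)) = 1/(-27687 - 2*√11)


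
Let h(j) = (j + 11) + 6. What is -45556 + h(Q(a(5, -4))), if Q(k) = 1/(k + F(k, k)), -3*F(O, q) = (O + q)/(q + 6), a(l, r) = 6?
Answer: -774160/17 ≈ -45539.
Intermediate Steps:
F(O, q) = -(O + q)/(3*(6 + q)) (F(O, q) = -(O + q)/(3*(q + 6)) = -(O + q)/(3*(6 + q)))
Q(k) = 1/(k - 2*k/(3*(6 + k))) (Q(k) = 1/(k + (-k - k)/(3*(6 + k))) = 1/(k + (-2*k)/(3*(6 + k))) = 1/(k - 2*k/(3*(6 + k))))
h(j) = 17 + j (h(j) = (11 + j) + 6 = 17 + j)
-45556 + h(Q(a(5, -4))) = -45556 + (17 + 3*(6 + 6)/(6*(16 + 3*6))) = -45556 + (17 + 3*(⅙)*12/(16 + 18)) = -45556 + (17 + 3*(⅙)*12/34) = -45556 + (17 + 3*(⅙)*(1/34)*12) = -45556 + (17 + 3/17) = -45556 + 292/17 = -774160/17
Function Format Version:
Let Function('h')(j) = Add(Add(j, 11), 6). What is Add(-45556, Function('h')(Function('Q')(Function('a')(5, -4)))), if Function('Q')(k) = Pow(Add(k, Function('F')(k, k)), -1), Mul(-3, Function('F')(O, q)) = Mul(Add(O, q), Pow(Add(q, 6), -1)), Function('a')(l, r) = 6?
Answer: Rational(-774160, 17) ≈ -45539.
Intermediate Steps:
Function('F')(O, q) = Mul(Rational(-1, 3), Pow(Add(6, q), -1), Add(O, q)) (Function('F')(O, q) = Mul(Rational(-1, 3), Mul(Add(O, q), Pow(Add(q, 6), -1))) = Mul(Rational(-1, 3), Mul(Add(O, q), Pow(Add(6, q), -1))) = Mul(Rational(-1, 3), Mul(Pow(Add(6, q), -1), Add(O, q))) = Mul(Rational(-1, 3), Pow(Add(6, q), -1), Add(O, q)))
Function('Q')(k) = Pow(Add(k, Mul(Rational(-2, 3), k, Pow(Add(6, k), -1))), -1) (Function('Q')(k) = Pow(Add(k, Mul(Rational(1, 3), Pow(Add(6, k), -1), Add(Mul(-1, k), Mul(-1, k)))), -1) = Pow(Add(k, Mul(Rational(1, 3), Pow(Add(6, k), -1), Mul(-2, k))), -1) = Pow(Add(k, Mul(Rational(-2, 3), k, Pow(Add(6, k), -1))), -1))
Function('h')(j) = Add(17, j) (Function('h')(j) = Add(Add(11, j), 6) = Add(17, j))
Add(-45556, Function('h')(Function('Q')(Function('a')(5, -4)))) = Add(-45556, Add(17, Mul(3, Pow(6, -1), Pow(Add(16, Mul(3, 6)), -1), Add(6, 6)))) = Add(-45556, Add(17, Mul(3, Rational(1, 6), Pow(Add(16, 18), -1), 12))) = Add(-45556, Add(17, Mul(3, Rational(1, 6), Pow(34, -1), 12))) = Add(-45556, Add(17, Mul(3, Rational(1, 6), Rational(1, 34), 12))) = Add(-45556, Add(17, Rational(3, 17))) = Add(-45556, Rational(292, 17)) = Rational(-774160, 17)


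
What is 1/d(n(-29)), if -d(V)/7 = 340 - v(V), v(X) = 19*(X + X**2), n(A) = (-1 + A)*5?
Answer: 1/2970170 ≈ 3.3668e-7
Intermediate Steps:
n(A) = -5 + 5*A
v(X) = 19*X + 19*X**2
d(V) = -2380 + 133*V*(1 + V) (d(V) = -7*(340 - 19*V*(1 + V)) = -2380 + 133*V*(1 + V))
1/d(n(-29)) = 1/(-2380 + 133*(-5 + 5*(-29))*(1 + (-5 + 5*(-29)))) = 1/(-2380 + 133*(-5 - 145)*(1 + (-5 - 145))) = 1/(-2380 + 133*(-150)*(1 - 150)) = 1/(-2380 + 133*(-150)*(-149)) = 1/(-2380 + 2972550) = 1/2970170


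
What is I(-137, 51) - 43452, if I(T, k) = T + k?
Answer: -43538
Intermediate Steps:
I(-137, 51) - 43452 = (-137 + 51) - 43452 = -86 - 43452 = -43538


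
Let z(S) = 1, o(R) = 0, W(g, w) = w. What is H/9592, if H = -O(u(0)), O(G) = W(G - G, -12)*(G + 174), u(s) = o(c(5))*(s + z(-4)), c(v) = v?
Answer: 261/1199 ≈ 0.21768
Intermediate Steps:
u(s) = 0 (u(s) = 0*(s + 1) = 0*(1 + s) = 0)
O(G) = -2088 - 12*G (O(G) = -12*(G + 174) = -12*(174 + G) = -2088 - 12*G)
H = 2088 (H = -(-2088 - 12*0) = -(-2088 + 0) = -1*(-2088) = 2088)
H/9592 = 2088/9592 = 2088*(1/9592) = 261/1199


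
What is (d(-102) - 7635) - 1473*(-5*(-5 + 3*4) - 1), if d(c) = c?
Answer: 45291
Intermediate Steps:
(d(-102) - 7635) - 1473*(-5*(-5 + 3*4) - 1) = (-102 - 7635) - 1473*(-5*(-5 + 3*4) - 1) = -7737 - 1473*(-5*(-5 + 12) - 1) = -7737 - 1473*(-5*7 - 1) = -7737 - 1473*(-35 - 1) = -7737 - 1473*(-36) = -7737 + 53028 = 45291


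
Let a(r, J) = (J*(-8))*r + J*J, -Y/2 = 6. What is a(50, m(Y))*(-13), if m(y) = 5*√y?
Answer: 3900 + 52000*I*√3 ≈ 3900.0 + 90067.0*I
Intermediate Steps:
Y = -12 (Y = -2*6 = -12)
a(r, J) = J² - 8*J*r (a(r, J) = (-8*J)*r + J² = -8*J*r + J² = J² - 8*J*r)
a(50, m(Y))*(-13) = ((5*√(-12))*(5*√(-12) - 8*50))*(-13) = ((5*(2*I*√3))*(5*(2*I*√3) - 400))*(-13) = ((10*I*√3)*(10*I*√3 - 400))*(-13) = ((10*I*√3)*(-400 + 10*I*√3))*(-13) = (10*I*√3*(-400 + 10*I*√3))*(-13) = -130*I*√3*(-400 + 10*I*√3)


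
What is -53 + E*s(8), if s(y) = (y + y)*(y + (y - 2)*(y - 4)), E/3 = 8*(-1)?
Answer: -12341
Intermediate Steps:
E = -24 (E = 3*(8*(-1)) = 3*(-8) = -24)
s(y) = 2*y*(y + (-4 + y)*(-2 + y)) (s(y) = (2*y)*(y + (-2 + y)*(-4 + y)) = (2*y)*(y + (-4 + y)*(-2 + y)) = 2*y*(y + (-4 + y)*(-2 + y)))
-53 + E*s(8) = -53 - 48*8*(8 + 8² - 5*8) = -53 - 48*8*(8 + 64 - 40) = -53 - 48*8*32 = -53 - 24*512 = -53 - 12288 = -12341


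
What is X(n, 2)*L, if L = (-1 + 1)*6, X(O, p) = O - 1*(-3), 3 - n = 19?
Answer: 0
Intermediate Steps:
n = -16 (n = 3 - 1*19 = 3 - 19 = -16)
X(O, p) = 3 + O (X(O, p) = O + 3 = 3 + O)
L = 0 (L = 0*6 = 0)
X(n, 2)*L = (3 - 16)*0 = -13*0 = 0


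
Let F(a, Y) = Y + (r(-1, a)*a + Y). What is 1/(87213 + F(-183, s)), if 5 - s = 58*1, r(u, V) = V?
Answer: 1/120596 ≈ 8.2921e-6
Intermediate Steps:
s = -53 (s = 5 - 58 = -53)
F(a, Y) = a² + 2*Y (F(a, Y) = Y + (a*a + Y) = Y + (a² + Y) = Y + (Y + a²) = a² + 2*Y)
1/(87213 + F(-183, s)) = 1/(87213 + ((-183)² + 2*(-53))) = 1/(87213 + (33489 - 106)) = 1/(87213 + 33383) = 1/120596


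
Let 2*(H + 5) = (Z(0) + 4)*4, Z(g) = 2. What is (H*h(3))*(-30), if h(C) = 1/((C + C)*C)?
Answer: -35/3 ≈ -11.667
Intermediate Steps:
h(C) = 1/(2*C²) (h(C) = 1/(((2*C))*C) = (1/(2*C))/C = 1/(2*C²))
H = 7 (H = -5 + ((2 + 4)*4)/2 = -5 + (6*4)/2 = -5 + (½)*24 = -5 + 12 = 7)
(H*h(3))*(-30) = (7*((½)/3²))*(-30) = (7*((½)*(⅑)))*(-30) = (7*(1/18))*(-30) = (7/18)*(-30) = -35/3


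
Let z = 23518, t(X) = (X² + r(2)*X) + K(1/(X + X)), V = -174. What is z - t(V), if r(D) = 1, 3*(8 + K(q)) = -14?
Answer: -19714/3 ≈ -6571.3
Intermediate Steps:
K(q) = -38/3 (K(q) = -8 + (⅓)*(-14) = -8 - 14/3 = -38/3)
t(X) = -38/3 + X + X² (t(X) = (X² + 1*X) - 38/3 = (X² + X) - 38/3 = (X + X²) - 38/3 = -38/3 + X + X²)
z - t(V) = 23518 - (-38/3 - 174 + (-174)²) = 23518 - (-38/3 - 174 + 30276) = 23518 - 1*90268/3 = 23518 - 90268/3 = -19714/3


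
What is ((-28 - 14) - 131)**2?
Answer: 29929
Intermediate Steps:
((-28 - 14) - 131)**2 = (-42 - 131)**2 = (-173)**2 = 29929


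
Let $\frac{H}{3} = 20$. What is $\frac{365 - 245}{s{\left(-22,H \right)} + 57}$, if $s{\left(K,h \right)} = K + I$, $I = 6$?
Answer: $\frac{120}{41} \approx 2.9268$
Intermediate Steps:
$H = 60$ ($H = 3 \cdot 20 = 60$)
$s{\left(K,h \right)} = 6 + K$ ($s{\left(K,h \right)} = K + 6 = 6 + K$)
$\frac{365 - 245}{s{\left(-22,H \right)} + 57} = \frac{365 - 245}{\left(6 - 22\right) + 57} = \frac{120}{-16 + 57} = \frac{120}{41}$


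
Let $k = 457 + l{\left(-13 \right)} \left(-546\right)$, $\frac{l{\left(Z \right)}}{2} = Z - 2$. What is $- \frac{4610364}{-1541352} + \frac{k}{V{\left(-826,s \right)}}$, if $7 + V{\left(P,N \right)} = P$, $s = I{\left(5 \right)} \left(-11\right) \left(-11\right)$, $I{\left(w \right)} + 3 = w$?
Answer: $- \frac{1842609201}{106995518} \approx -17.221$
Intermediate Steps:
$l{\left(Z \right)} = -4 + 2 Z$ ($l{\left(Z \right)} = 2 \left(Z - 2\right) = 2 \left(-2 + Z\right) = -4 + 2 Z$)
$I{\left(w \right)} = -3 + w$
$s = 242$ ($s = \left(-3 + 5\right) \left(-11\right) \left(-11\right) = 2 \left(-11\right) \left(-11\right) = \left(-22\right) \left(-11\right) = 242$)
$V{\left(P,N \right)} = -7 + P$
$k = 16837$ ($k = 457 + \left(-4 + 2 \left(-13\right)\right) \left(-546\right) = 457 + \left(-4 - 26\right) \left(-546\right) = 457 - -16380 = 457 + 16380 = 16837$)
$- \frac{4610364}{-1541352} + \frac{k}{V{\left(-826,s \right)}} = - \frac{4610364}{-1541352} + \frac{16837}{-7 - 826} = \left(-4610364\right) \left(- \frac{1}{1541352}\right) + \frac{16837}{-833} = \frac{384197}{128446} + 16837 \left(- \frac{1}{833}\right) = \frac{384197}{128446} - \frac{16837}{833} = - \frac{1842609201}{106995518}$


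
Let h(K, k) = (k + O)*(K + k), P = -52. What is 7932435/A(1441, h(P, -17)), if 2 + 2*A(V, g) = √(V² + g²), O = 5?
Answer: 10576580/920687 + 5288290*√2762065/920687 ≈ 9557.5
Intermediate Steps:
h(K, k) = (5 + k)*(K + k) (h(K, k) = (k + 5)*(K + k) = (5 + k)*(K + k))
A(V, g) = -1 + √(V² + g²)/2
7932435/A(1441, h(P, -17)) = 7932435/(-1 + √(1441² + ((-17)² + 5*(-52) + 5*(-17) - 52*(-17))²)/2) = 7932435/(-1 + √(2076481 + (289 - 260 - 85 + 884)²)/2) = 7932435/(-1 + √(2076481 + 828²)/2) = 7932435/(-1 + √(2076481 + 685584)/2) = 7932435/(-1 + √2762065/2)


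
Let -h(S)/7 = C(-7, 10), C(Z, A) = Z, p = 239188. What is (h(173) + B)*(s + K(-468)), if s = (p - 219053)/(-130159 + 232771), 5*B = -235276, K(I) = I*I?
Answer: -5282206753240513/513060 ≈ -1.0295e+10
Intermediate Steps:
K(I) = I²
h(S) = 49 (h(S) = -7*(-7) = 49)
B = -235276/5 (B = (⅕)*(-235276) = -235276/5 ≈ -47055.)
s = 20135/102612 (s = (239188 - 219053)/(-130159 + 232771) = 20135/102612 ≈ 0.19622)
(h(173) + B)*(s + K(-468)) = (49 - 235276/5)*(20135/102612 + (-468)²) = -235031*(20135/102612 + 219024)/5 = -235031/5*22474510823/102612 = -5282206753240513/513060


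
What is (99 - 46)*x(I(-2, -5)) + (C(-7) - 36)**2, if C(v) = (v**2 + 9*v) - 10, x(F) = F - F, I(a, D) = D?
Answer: 3600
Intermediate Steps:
x(F) = 0
C(v) = -10 + v**2 + 9*v
(99 - 46)*x(I(-2, -5)) + (C(-7) - 36)**2 = (99 - 46)*0 + ((-10 + (-7)**2 + 9*(-7)) - 36)**2 = 53*0 + ((-10 + 49 - 63) - 36)**2 = 0 + (-24 - 36)**2 = 0 + (-60)**2 = 0 + 3600 = 3600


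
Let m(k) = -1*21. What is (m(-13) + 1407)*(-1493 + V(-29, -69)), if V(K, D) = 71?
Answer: -1970892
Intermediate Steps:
m(k) = -21
(m(-13) + 1407)*(-1493 + V(-29, -69)) = (-21 + 1407)*(-1493 + 71) = 1386*(-1422) = -1970892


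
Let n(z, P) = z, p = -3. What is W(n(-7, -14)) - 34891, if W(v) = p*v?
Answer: -34870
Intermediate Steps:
W(v) = -3*v
W(n(-7, -14)) - 34891 = -3*(-7) - 34891 = 21 - 34891 = -34870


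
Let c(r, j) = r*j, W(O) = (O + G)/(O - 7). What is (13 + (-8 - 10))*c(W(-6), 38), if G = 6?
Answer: 0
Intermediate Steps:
W(O) = (6 + O)/(-7 + O) (W(O) = (O + 6)/(O - 7) = (6 + O)/(-7 + O))
c(r, j) = j*r
(13 + (-8 - 10))*c(W(-6), 38) = (13 + (-8 - 10))*(38*((6 - 6)/(-7 - 6))) = (13 - 18)*(38*(0/(-13))) = -190*(-1/13*0) = -190*0 = -5*0 = 0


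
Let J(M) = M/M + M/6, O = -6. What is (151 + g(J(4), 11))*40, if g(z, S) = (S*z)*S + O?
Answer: 41600/3 ≈ 13867.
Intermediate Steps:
J(M) = 1 + M/6 (J(M) = 1 + M*(⅙) = 1 + M/6)
g(z, S) = -6 + z*S² (g(z, S) = (S*z)*S - 6 = z*S² - 6 = -6 + z*S²)
(151 + g(J(4), 11))*40 = (151 + (-6 + (1 + (⅙)*4)*11²))*40 = (151 + (-6 + (1 + ⅔)*121))*40 = (151 + (-6 + (5/3)*121))*40 = (151 + (-6 + 605/3))*40 = (151 + 587/3)*40 = (1040/3)*40 = 41600/3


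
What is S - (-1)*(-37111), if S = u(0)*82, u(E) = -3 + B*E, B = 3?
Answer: -37357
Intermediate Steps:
u(E) = -3 + 3*E
S = -246 (S = (-3 + 3*0)*82 = (-3 + 0)*82 = -3*82 = -246)
S - (-1)*(-37111) = -246 - (-1)*(-37111) = -246 - 1*37111 = -246 - 37111 = -37357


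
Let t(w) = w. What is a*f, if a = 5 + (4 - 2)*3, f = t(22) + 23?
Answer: 495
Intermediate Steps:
f = 45 (f = 22 + 23 = 45)
a = 11 (a = 5 + 2*3 = 5 + 6 = 11)
a*f = 11*45 = 495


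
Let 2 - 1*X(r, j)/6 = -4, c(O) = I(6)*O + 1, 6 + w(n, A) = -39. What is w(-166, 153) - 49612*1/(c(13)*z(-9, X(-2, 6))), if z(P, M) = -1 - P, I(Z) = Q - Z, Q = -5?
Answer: -377/284 ≈ -1.3275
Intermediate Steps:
I(Z) = -5 - Z
w(n, A) = -45 (w(n, A) = -6 - 39 = -45)
c(O) = 1 - 11*O (c(O) = (-5 - 1*6)*O + 1 = (-5 - 6)*O + 1 = -11*O + 1 = 1 - 11*O)
X(r, j) = 36 (X(r, j) = 12 - 6*(-4) = 12 + 24 = 36)
w(-166, 153) - 49612*1/(c(13)*z(-9, X(-2, 6))) = -45 - 49612*1/((1 - 11*13)*(-1 - 1*(-9))) = -45 - 49612*1/((1 - 143)*(-1 + 9)) = -45 - 49612/((-142*8)) = -45 - 49612/(-1136) = -45 - 49612*(-1/1136) = -45 + 12403/284 = -377/284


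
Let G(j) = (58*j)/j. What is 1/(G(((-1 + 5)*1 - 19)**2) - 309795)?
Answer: -1/309737 ≈ -3.2285e-6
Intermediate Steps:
G(j) = 58
1/(G(((-1 + 5)*1 - 19)**2) - 309795) = 1/(58 - 309795) = 1/(-309737) = -1/309737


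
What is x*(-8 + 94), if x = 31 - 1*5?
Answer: 2236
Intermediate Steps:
x = 26 (x = 31 - 5 = 26)
x*(-8 + 94) = 26*(-8 + 94) = 26*86 = 2236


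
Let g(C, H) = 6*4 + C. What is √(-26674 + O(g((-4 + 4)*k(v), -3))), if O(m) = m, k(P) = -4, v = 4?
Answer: 5*I*√1066 ≈ 163.25*I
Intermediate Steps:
g(C, H) = 24 + C
√(-26674 + O(g((-4 + 4)*k(v), -3))) = √(-26674 + (24 + (-4 + 4)*(-4))) = √(-26674 + (24 + 0*(-4))) = √(-26674 + (24 + 0)) = √(-26674 + 24) = √(-26650) = 5*I*√1066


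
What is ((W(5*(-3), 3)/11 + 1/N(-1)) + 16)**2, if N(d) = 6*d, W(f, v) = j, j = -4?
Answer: 1042441/4356 ≈ 239.31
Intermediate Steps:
W(f, v) = -4
((W(5*(-3), 3)/11 + 1/N(-1)) + 16)**2 = ((-4/11 + 1/(6*(-1))) + 16)**2 = ((-4*1/11 + 1/(-6)) + 16)**2 = ((-4/11 + 1*(-1/6)) + 16)**2 = ((-4/11 - 1/6) + 16)**2 = (-35/66 + 16)**2 = (1021/66)**2 = 1042441/4356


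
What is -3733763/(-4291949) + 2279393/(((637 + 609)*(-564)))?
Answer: -7159158961285/3016141408056 ≈ -2.3736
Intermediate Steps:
-3733763/(-4291949) + 2279393/(((637 + 609)*(-564))) = -3733763*(-1/4291949) + 2279393/((1246*(-564))) = 3733763/4291949 + 2279393/(-702744) = 3733763/4291949 + 2279393*(-1/702744) = 3733763/4291949 - 2279393/702744 = -7159158961285/3016141408056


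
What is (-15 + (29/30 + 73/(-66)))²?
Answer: 6240004/27225 ≈ 229.20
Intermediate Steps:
(-15 + (29/30 + 73/(-66)))² = (-15 + (29*(1/30) + 73*(-1/66)))² = (-15 + (29/30 - 73/66))² = (-15 - 23/165)² = (-2498/165)² = 6240004/27225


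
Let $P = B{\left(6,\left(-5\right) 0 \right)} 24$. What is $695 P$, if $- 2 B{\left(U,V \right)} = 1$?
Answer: $-8340$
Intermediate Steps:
$B{\left(U,V \right)} = - \frac{1}{2}$ ($B{\left(U,V \right)} = \left(- \frac{1}{2}\right) 1 = - \frac{1}{2}$)
$P = -12$ ($P = \left(- \frac{1}{2}\right) 24 = -12$)
$695 P = 695 \left(-12\right) = -8340$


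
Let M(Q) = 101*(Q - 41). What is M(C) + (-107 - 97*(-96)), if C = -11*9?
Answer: -4935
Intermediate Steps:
C = -99
M(Q) = -4141 + 101*Q (M(Q) = 101*(-41 + Q) = -4141 + 101*Q)
M(C) + (-107 - 97*(-96)) = (-4141 + 101*(-99)) + (-107 - 97*(-96)) = (-4141 - 9999) + (-107 + 9312) = -14140 + 9205 = -4935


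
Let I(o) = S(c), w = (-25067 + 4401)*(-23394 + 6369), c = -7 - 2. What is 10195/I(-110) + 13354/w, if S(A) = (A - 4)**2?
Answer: 1793498646788/29730365925 ≈ 60.326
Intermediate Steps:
c = -9
w = 351838650 (w = -20666*(-17025) = 351838650)
S(A) = (-4 + A)**2
I(o) = 169 (I(o) = (-4 - 9)**2 = (-13)**2 = 169)
10195/I(-110) + 13354/w = 10195/169 + 13354/351838650 = 10195*(1/169) + 13354*(1/351838650) = 10195/169 + 6677/175919325 = 1793498646788/29730365925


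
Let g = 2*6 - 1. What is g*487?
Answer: 5357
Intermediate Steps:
g = 11 (g = 12 - 1 = 11)
g*487 = 11*487 = 5357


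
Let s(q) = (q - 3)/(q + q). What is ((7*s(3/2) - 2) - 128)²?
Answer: 71289/4 ≈ 17822.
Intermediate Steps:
s(q) = (-3 + q)/(2*q) (s(q) = (-3 + q)/((2*q)) = (-3 + q)*(1/(2*q)) = (-3 + q)/(2*q))
((7*s(3/2) - 2) - 128)² = ((7*((-3 + 3/2)/(2*((3/2)))) - 2) - 128)² = ((7*((-3 + 3*(½))/(2*((3*(½))))) - 2) - 128)² = ((7*((-3 + 3/2)/(2*(3/2))) - 2) - 128)² = ((7*((½)*(⅔)*(-3/2)) - 2) - 128)² = ((7*(-½) - 2) - 128)² = ((-7/2 - 2) - 128)² = (-11/2 - 128)² = (-267/2)² = 71289/4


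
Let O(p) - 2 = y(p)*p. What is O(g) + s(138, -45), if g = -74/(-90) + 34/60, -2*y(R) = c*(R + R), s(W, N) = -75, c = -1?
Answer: -23027/324 ≈ -71.071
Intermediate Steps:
y(R) = R (y(R) = -(-1)*(R + R)/2 = -(-1)*2*R/2 = -(-1)*R = R)
g = 25/18 (g = -74*(-1/90) + 34*(1/60) = 37/45 + 17/30 = 25/18 ≈ 1.3889)
O(p) = 2 + p**2 (O(p) = 2 + p*p = 2 + p**2)
O(g) + s(138, -45) = (2 + (25/18)**2) - 75 = (2 + 625/324) - 75 = 1273/324 - 75 = -23027/324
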